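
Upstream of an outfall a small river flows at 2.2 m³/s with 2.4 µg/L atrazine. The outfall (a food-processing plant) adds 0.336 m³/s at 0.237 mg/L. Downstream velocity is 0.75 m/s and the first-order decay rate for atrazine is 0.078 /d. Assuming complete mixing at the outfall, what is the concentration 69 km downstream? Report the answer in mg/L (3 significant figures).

2.4 µg/L = 0.0024 mg/L.
After complete mixing, C₀ = (0.336·0.237 + 2.2·0.0024) / 2.536 = 0.03348 mg/L.
Travel time t = 6.9e+04 m / 0.75 m/s = 9.2e+04 s = 1.065 d.
C = 0.03348·exp(−0.078·1.065) = 0.03348·0.9203 = 0.03081 mg/L.

0.0308 mg/L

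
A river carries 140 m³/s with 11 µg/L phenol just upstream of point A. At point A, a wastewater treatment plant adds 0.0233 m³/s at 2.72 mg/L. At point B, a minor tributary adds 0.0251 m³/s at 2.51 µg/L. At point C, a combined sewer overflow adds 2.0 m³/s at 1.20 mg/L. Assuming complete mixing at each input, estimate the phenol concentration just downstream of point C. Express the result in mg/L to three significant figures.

11 µg/L = 0.011 mg/L.
After input A: C = (140·0.011 + 0.0233·2.72) / 140 = 0.01145 mg/L.
2.51 µg/L = 0.00251 mg/L.
After input B: C = (140·0.01145 + 0.0251·0.00251) / 140 = 0.01145 mg/L.
After input C: C = (140·0.01145 + 2·1.2) / 142 = 0.02818 mg/L.

0.0282 mg/L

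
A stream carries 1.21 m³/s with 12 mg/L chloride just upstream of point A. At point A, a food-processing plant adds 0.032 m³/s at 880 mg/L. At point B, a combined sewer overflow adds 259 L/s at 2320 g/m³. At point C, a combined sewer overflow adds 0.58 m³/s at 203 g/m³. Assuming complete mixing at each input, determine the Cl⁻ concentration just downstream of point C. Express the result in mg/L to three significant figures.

After input A: C = (1.21·12 + 0.032·880) / 1.242 = 34.36 mg/L.
259 L/s = 0.259 m³/s.
After input B: C = (1.242·34.36 + 0.259·2320) / 1.501 = 428.8 mg/L.
After input C: C = (1.501·428.8 + 0.58·203) / 2.081 = 365.8 mg/L.

366 mg/L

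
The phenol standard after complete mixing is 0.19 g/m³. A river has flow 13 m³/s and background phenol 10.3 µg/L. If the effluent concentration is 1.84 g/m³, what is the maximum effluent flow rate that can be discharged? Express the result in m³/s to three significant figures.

10.3 µg/L = 0.0103 mg/L.
Mass balance at complete mixing: C_std·(Q_w + Q_r) = Q_w·C_e + Q_r·C_b.
Rearranging, Q_w = Q_r·(C_std − C_b)/(C_e − C_std) = 13·(0.19 − 0.0103) / (1.84 − 0.19) = 1.416 m³/s.

1.42 m³/s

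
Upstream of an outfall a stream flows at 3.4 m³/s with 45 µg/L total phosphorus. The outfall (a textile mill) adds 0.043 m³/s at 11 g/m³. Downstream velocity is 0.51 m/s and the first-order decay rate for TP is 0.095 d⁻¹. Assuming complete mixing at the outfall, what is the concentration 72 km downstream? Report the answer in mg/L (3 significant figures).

0.156 mg/L

45 µg/L = 0.045 mg/L.
After complete mixing, C₀ = (0.043·11 + 3.4·0.045) / 3.443 = 0.1818 mg/L.
Travel time t = 7.2e+04 m / 0.51 m/s = 1.412e+05 s = 1.634 d.
C = 0.1818·exp(−0.095·1.634) = 0.1818·0.8562 = 0.1557 mg/L.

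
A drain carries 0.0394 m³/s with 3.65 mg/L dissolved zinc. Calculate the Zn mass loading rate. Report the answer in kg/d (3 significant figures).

12.4 kg/d

Mass flux = Q·C = 0.0394 m³/s × 3.65 g/m³ = 0.1438 g/s.
= 0.1438 g/s × 86.4 = 12.43 kg/d.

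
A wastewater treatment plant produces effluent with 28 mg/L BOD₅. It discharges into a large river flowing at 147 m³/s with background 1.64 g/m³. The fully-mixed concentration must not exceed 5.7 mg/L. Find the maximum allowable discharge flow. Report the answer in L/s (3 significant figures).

Mass balance at complete mixing: C_std·(Q_w + Q_r) = Q_w·C_e + Q_r·C_b.
Rearranging, Q_w = Q_r·(C_std − C_b)/(C_e − C_std) = 147·(5.7 − 1.64) / (28 − 5.7) = 26.76 m³/s.
= 2.676e+04 L/s.

26800 L/s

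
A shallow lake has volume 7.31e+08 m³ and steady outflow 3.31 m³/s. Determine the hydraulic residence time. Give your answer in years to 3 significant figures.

7.00 yr

Q = 3.31 m³/s × 3.156e+07 s/yr = 1.045e+08 m³/yr.
Hydraulic residence time τ = V/Q = 7.31e+08/1.045e+08 = 6.998 yr.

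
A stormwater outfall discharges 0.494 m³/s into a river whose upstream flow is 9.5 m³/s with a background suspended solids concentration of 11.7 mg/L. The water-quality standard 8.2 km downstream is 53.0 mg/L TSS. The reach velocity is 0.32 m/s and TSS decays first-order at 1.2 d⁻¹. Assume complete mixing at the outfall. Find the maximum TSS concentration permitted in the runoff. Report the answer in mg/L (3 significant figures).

Travel time to the compliance point: t = 8200/0.32 = 2.562e+04 s = 0.2966 d; decay factor exp(−1.2·0.2966) = 0.7005.
So the concentration just after mixing may be at most 53/0.7005 = 75.66 mg/L.
Mass balance: 75.66·9.994 = 0.494·Cₑ + 9.5·11.7.
Cₑ = (756.1 − 111.1) / 0.494 = 1306 mg/L.

1310 mg/L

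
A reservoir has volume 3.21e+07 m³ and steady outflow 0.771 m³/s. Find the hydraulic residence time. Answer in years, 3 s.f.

1.32 yr

Q = 0.771 m³/s × 3.156e+07 s/yr = 2.433e+07 m³/yr.
Hydraulic residence time τ = V/Q = 3.21e+07/2.433e+07 = 1.319 yr.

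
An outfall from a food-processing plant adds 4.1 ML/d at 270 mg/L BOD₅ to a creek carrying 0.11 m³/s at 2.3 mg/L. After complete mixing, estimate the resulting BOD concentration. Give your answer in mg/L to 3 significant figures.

4.1 ML/d = 0.04745 m³/s.
Flow-weighted mixing gives C = (0.04745·270 + 0.11·2.3) / (0.04745 + 0.11) = 13.07/0.1575 = 82.98 mg/L.

83.0 mg/L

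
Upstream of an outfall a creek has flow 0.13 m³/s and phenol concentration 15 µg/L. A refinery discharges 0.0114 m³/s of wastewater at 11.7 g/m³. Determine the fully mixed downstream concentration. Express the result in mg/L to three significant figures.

0.957 mg/L

15 µg/L = 0.015 mg/L.
Flow-weighted mixing gives C = (0.0114·11.7 + 0.13·0.015) / (0.0114 + 0.13) = 0.1353/0.1414 = 0.9571 mg/L.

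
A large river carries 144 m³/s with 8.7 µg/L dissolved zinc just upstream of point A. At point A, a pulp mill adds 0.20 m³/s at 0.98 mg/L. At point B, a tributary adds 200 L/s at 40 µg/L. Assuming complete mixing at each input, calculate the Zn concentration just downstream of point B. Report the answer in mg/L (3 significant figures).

0.0101 mg/L

8.7 µg/L = 0.0087 mg/L.
After input A: C = (144·0.0087 + 0.2·0.98) / 144.2 = 0.01005 mg/L.
200 L/s = 0.2 m³/s.
40 µg/L = 0.04 mg/L.
After input B: C = (144.2·0.01005 + 0.2·0.04) / 144.4 = 0.01009 mg/L.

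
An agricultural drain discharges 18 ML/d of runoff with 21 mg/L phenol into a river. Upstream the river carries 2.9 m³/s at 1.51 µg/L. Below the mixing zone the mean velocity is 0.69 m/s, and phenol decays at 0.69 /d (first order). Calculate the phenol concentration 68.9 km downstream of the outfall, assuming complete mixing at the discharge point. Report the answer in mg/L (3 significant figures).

0.635 mg/L

18 ML/d = 0.2083 m³/s.
1.51 µg/L = 0.00151 mg/L.
After complete mixing, C₀ = (0.2083·21 + 2.9·0.00151) / 3.108 = 1.409 mg/L.
Travel time t = 6.89e+04 m / 0.69 m/s = 9.986e+04 s = 1.156 d.
C = 1.409·exp(−0.69·1.156) = 1.409·0.4505 = 0.6347 mg/L.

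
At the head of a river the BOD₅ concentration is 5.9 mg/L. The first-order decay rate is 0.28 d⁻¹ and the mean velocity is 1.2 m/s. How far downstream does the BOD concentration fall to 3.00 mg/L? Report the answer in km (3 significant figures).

250 km

From C = C₀·e^(−kt), t = ln(C₀/C)/k = ln(5.9/3.00)/0.28 = 0.6763/0.28 = 2.416 d.
Distance = v·t = 1.2 m/s × 2.087e+05 s = 2.504e+05 m = 250.4 km.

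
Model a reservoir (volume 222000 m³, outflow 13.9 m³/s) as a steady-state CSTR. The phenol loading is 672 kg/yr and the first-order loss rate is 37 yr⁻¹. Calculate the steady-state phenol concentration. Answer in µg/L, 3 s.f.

1.50 µg/L

Outflow Q = 13.9 m³/s × 3.156e+07 s/yr = 4.387e+08 m³/yr.
Steady-state CSTR mass balance: W = Q·C + k·V·C, so C = W/(Q + kV).
Q + kV = 4.387e+08 + 37·222000 = 4.469e+08 m³/yr.
C = 672/4.469e+08 = 1.504e-06 kg/m³ = 0.001504 mg/L = 1.504 µg/L.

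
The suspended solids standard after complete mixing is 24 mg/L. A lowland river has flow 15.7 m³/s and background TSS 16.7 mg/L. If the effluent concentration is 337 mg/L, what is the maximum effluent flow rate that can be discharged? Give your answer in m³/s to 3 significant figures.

0.366 m³/s

Mass balance at complete mixing: C_std·(Q_w + Q_r) = Q_w·C_e + Q_r·C_b.
Rearranging, Q_w = Q_r·(C_std − C_b)/(C_e − C_std) = 15.7·(24 − 16.7) / (337 − 24) = 0.3662 m³/s.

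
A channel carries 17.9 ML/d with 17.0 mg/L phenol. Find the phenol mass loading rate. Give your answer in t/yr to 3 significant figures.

17.9 ML/d = 0.2072 m³/s.
Mass flux = Q·C = 0.2072 m³/s × 17 g/m³ = 3.522 g/s.
= 3.522 g/s × 31.56 = 111.1 t/yr.

111 t/yr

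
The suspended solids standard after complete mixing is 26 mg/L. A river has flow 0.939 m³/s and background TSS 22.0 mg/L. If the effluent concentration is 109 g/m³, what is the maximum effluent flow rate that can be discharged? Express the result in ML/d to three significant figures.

Mass balance at complete mixing: C_std·(Q_w + Q_r) = Q_w·C_e + Q_r·C_b.
Rearranging, Q_w = Q_r·(C_std − C_b)/(C_e − C_std) = 0.939·(26 − 22) / (109 − 26) = 0.04525 m³/s.
= 3.91 ML/d.

3.91 ML/d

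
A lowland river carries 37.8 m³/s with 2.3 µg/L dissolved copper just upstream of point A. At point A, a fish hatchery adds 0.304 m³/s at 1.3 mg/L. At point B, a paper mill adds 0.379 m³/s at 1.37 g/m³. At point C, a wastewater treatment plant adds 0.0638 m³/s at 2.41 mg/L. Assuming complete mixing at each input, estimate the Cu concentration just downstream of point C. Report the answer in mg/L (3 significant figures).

2.3 µg/L = 0.0023 mg/L.
After input A: C = (37.8·0.0023 + 0.304·1.3) / 38.1 = 0.01265 mg/L.
After input B: C = (38.1·0.01265 + 0.379·1.37) / 38.48 = 0.02602 mg/L.
After input C: C = (38.48·0.02602 + 0.0638·2.41) / 38.55 = 0.02997 mg/L.

0.0300 mg/L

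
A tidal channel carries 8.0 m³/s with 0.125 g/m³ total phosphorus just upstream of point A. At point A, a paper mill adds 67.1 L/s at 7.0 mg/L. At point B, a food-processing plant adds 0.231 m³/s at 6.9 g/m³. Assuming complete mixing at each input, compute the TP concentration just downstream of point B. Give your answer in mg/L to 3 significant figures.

0.369 mg/L

67.1 L/s = 0.0671 m³/s.
After input A: C = (8·0.125 + 0.0671·7) / 8.067 = 0.1822 mg/L.
After input B: C = (8.067·0.1822 + 0.231·6.9) / 8.298 = 0.3692 mg/L.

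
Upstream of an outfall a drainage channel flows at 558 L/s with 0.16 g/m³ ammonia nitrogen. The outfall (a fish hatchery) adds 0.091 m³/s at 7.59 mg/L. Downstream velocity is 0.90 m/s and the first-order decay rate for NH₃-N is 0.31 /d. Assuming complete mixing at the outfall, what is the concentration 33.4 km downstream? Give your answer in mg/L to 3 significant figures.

558 L/s = 0.558 m³/s.
After complete mixing, C₀ = (0.091·7.59 + 0.558·0.16) / 0.649 = 1.202 mg/L.
Travel time t = 3.34e+04 m / 0.90 m/s = 3.711e+04 s = 0.4295 d.
C = 1.202·exp(−0.31·0.4295) = 1.202·0.8753 = 1.052 mg/L.

1.05 mg/L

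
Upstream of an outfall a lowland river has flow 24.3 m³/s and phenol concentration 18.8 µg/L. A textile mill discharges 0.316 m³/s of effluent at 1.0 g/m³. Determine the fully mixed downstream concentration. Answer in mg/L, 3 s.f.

18.8 µg/L = 0.0188 mg/L.
By mass balance at complete mixing, C = (0.316·1 + 24.3·0.0188) / (0.316 + 24.3) = 0.7728/24.62 = 0.0314 mg/L.

0.0314 mg/L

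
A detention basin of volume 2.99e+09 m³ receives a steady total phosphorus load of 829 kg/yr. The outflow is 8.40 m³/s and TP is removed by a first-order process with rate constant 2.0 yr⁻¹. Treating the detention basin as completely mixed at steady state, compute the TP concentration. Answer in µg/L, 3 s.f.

Outflow Q = 8.40 m³/s × 3.156e+07 s/yr = 2.651e+08 m³/yr.
Steady-state CSTR mass balance: W = Q·C + k·V·C, so C = W/(Q + kV).
Q + kV = 2.651e+08 + 2.0·2.99e+09 = 6.245e+09 m³/yr.
C = 829/6.245e+09 = 1.327e-07 kg/m³ = 0.0001327 mg/L = 0.1327 µg/L.

0.133 µg/L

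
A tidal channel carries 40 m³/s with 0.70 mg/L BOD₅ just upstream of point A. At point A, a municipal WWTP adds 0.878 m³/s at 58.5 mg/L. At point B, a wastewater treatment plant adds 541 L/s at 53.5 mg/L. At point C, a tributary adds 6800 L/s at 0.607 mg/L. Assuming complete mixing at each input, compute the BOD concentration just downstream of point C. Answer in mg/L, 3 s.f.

After input A: C = (40·0.7 + 0.878·58.5) / 40.88 = 1.941 mg/L.
541 L/s = 0.541 m³/s.
After input B: C = (40.88·1.941 + 0.541·53.5) / 41.42 = 2.615 mg/L.
6800 L/s = 6.8 m³/s.
After input C: C = (41.42·2.615 + 6.8·0.607) / 48.22 = 2.332 mg/L.

2.33 mg/L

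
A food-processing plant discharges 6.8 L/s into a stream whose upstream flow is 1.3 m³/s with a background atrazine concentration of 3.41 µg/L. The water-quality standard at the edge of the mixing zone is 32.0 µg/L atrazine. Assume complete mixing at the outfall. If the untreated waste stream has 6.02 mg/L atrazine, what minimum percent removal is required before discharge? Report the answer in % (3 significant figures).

6.8 L/s = 0.0068 m³/s.
3.41 µg/L = 0.00341 mg/L.
32.0 µg/L = 0.032 mg/L.
Mass balance: 0.032·1.307 = 0.0068·Cₑ + 1.3·0.00341.
Cₑ = (0.04182 − 0.004433) / 0.0068 = 5.498 mg/L.
Required removal = 1 − 5.498/6.02 = 8.675 %.

8.68 %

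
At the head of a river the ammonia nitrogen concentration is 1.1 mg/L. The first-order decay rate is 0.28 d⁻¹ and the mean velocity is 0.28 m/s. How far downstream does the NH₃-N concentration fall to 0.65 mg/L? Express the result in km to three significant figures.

45.5 km

From C = C₀·e^(−kt), t = ln(C₀/C)/k = ln(1.1/0.65)/0.28 = 0.5261/0.28 = 1.879 d.
Distance = v·t = 0.28 m/s × 1.623e+05 s = 4.545e+04 m = 45.45 km.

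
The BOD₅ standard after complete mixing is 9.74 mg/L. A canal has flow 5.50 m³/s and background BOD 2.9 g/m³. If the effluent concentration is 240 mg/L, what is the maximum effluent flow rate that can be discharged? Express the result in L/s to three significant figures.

Mass balance at complete mixing: C_std·(Q_w + Q_r) = Q_w·C_e + Q_r·C_b.
Rearranging, Q_w = Q_r·(C_std − C_b)/(C_e − C_std) = 5.50·(9.74 − 2.9) / (240 − 9.74) = 0.1634 m³/s.
= 163.4 L/s.

163 L/s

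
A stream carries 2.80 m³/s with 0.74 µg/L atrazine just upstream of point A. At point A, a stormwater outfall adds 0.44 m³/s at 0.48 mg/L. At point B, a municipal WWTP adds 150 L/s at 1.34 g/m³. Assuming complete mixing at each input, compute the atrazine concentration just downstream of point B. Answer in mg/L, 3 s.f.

0.122 mg/L

0.74 µg/L = 0.00074 mg/L.
After input A: C = (2.8·0.00074 + 0.44·0.48) / 3.24 = 0.06582 mg/L.
150 L/s = 0.15 m³/s.
After input B: C = (3.24·0.06582 + 0.15·1.34) / 3.39 = 0.1222 mg/L.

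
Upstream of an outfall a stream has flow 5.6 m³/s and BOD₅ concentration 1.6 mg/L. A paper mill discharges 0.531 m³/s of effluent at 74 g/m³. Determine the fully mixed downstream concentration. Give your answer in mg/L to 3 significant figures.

Flow-weighted mixing gives C = (0.531·74 + 5.6·1.6) / (0.531 + 5.6) = 48.25/6.131 = 7.87 mg/L.

7.87 mg/L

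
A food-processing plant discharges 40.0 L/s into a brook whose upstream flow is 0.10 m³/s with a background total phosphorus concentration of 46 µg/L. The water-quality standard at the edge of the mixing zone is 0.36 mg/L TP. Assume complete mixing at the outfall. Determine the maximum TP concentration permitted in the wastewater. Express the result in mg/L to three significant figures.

40.0 L/s = 0.04 m³/s.
46 µg/L = 0.046 mg/L.
Mass balance: 0.36·0.14 = 0.04·Cₑ + 0.1·0.046.
Cₑ = (0.0504 − 0.0046) / 0.04 = 1.145 mg/L.

1.15 mg/L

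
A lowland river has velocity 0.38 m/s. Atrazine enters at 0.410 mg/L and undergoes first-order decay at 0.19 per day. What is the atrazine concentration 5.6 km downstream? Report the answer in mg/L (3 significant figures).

0.397 mg/L

Travel time t = 5.6 km / 0.38 m/s = 5600/0.38 = 1.474e+04 s = 0.1706 d.
First-order decay: C = 0.410·exp(−0.19·0.1706) = 0.410·0.9681 = 0.3969 mg/L.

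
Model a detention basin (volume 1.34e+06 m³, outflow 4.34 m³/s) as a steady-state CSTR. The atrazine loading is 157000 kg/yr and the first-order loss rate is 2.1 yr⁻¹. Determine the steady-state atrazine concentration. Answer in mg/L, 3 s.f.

Outflow Q = 4.34 m³/s × 3.156e+07 s/yr = 1.37e+08 m³/yr.
Steady-state CSTR mass balance: W = Q·C + k·V·C, so C = W/(Q + kV).
Q + kV = 1.37e+08 + 2.1·1.34e+06 = 1.398e+08 m³/yr.
C = 157000/1.398e+08 = 0.001123 kg/m³ = 1.123 mg/L.

1.12 mg/L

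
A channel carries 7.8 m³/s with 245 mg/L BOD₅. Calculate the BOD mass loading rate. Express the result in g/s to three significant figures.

Mass flux = Q·C = 7.8 m³/s × 245 g/m³ = 1911 g/s.

1910 g/s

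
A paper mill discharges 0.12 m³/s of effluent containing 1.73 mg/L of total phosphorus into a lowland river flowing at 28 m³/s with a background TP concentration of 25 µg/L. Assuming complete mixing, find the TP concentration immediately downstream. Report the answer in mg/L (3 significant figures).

25 µg/L = 0.025 mg/L.
By mass balance at complete mixing, C = (0.12·1.73 + 28·0.025) / (0.12 + 28) = 0.9076/28.12 = 0.03228 mg/L.

0.0323 mg/L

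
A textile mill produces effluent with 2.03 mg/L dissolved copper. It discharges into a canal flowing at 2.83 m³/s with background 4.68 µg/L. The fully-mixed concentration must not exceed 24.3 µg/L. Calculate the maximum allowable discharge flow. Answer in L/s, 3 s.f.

4.68 µg/L = 0.00468 mg/L.
24.3 µg/L = 0.0243 mg/L.
Mass balance at complete mixing: C_std·(Q_w + Q_r) = Q_w·C_e + Q_r·C_b.
Rearranging, Q_w = Q_r·(C_std − C_b)/(C_e − C_std) = 2.83·(0.0243 − 0.00468) / (2.03 − 0.0243) = 0.02768 m³/s.
= 27.68 L/s.

27.7 L/s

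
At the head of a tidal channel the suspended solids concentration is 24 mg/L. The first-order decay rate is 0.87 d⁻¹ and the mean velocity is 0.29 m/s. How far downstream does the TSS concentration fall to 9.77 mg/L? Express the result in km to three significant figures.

From C = C₀·e^(−kt), t = ln(C₀/C)/k = ln(24/9.77)/0.87 = 0.8987/0.87 = 1.033 d.
Distance = v·t = 0.29 m/s × 8.925e+04 s = 2.588e+04 m = 25.88 km.

25.9 km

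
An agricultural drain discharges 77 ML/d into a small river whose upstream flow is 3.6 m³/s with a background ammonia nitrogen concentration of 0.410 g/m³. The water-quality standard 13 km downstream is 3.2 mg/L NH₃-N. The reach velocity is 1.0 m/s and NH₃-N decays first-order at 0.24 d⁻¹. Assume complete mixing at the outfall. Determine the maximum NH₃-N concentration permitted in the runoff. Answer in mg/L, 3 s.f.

77 ML/d = 0.8912 m³/s.
Travel time to the compliance point: t = 1.3e+04/1.0 = 1.3e+04 s = 0.1505 d; decay factor exp(−0.24·0.1505) = 0.9645.
So the concentration just after mixing may be at most 3.2/0.9645 = 3.318 mg/L.
Mass balance: 3.318·4.491 = 0.8912·Cₑ + 3.6·0.41.
Cₑ = (14.9 − 1.476) / 0.8912 = 15.06 mg/L.

15.1 mg/L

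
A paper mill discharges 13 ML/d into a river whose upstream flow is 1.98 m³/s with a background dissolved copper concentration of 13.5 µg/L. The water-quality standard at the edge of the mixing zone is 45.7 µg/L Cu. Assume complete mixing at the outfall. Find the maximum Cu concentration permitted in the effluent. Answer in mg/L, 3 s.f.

13 ML/d = 0.1505 m³/s.
13.5 µg/L = 0.0135 mg/L.
45.7 µg/L = 0.0457 mg/L.
Mass balance: 0.0457·2.13 = 0.1505·Cₑ + 1.98·0.0135.
Cₑ = (0.09736 − 0.02673) / 0.1505 = 0.4694 mg/L.

0.469 mg/L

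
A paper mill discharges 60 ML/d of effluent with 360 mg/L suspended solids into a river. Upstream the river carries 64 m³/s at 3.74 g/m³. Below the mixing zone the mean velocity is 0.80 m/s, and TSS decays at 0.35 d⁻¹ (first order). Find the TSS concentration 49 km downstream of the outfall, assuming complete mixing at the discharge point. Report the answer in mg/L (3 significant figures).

5.90 mg/L

60 ML/d = 0.6944 m³/s.
After complete mixing, C₀ = (0.6944·360 + 64·3.74) / 64.69 = 7.564 mg/L.
Travel time t = 4.9e+04 m / 0.80 m/s = 6.125e+04 s = 0.7089 d.
C = 7.564·exp(−0.35·0.7089) = 7.564·0.7803 = 5.902 mg/L.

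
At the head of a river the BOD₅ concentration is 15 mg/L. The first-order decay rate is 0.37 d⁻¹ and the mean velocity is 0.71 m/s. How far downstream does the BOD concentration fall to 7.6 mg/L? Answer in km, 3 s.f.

113 km

From C = C₀·e^(−kt), t = ln(C₀/C)/k = ln(15/7.6)/0.37 = 0.6799/0.37 = 1.838 d.
Distance = v·t = 0.71 m/s × 1.588e+05 s = 1.127e+05 m = 112.7 km.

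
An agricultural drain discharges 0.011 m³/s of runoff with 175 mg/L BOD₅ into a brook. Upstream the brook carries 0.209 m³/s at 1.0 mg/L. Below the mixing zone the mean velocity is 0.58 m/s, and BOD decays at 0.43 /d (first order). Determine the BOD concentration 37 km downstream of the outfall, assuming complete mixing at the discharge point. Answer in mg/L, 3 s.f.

7.06 mg/L

After complete mixing, C₀ = (0.011·175 + 0.209·1) / 0.22 = 9.7 mg/L.
Travel time t = 3.7e+04 m / 0.58 m/s = 6.379e+04 s = 0.7383 d.
C = 9.7·exp(−0.43·0.7383) = 9.7·0.728 = 7.061 mg/L.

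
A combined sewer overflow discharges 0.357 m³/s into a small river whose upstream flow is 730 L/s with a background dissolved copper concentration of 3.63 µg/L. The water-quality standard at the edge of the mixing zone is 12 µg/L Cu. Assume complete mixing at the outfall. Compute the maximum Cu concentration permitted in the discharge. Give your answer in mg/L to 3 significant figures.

730 L/s = 0.73 m³/s.
3.63 µg/L = 0.00363 mg/L.
12 µg/L = 0.012 mg/L.
Mass balance: 0.012·1.087 = 0.357·Cₑ + 0.73·0.00363.
Cₑ = (0.01304 − 0.00265) / 0.357 = 0.02912 mg/L.

0.0291 mg/L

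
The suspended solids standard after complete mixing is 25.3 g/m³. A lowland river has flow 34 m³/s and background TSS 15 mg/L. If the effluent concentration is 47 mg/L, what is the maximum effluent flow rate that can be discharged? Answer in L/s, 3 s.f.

16100 L/s

Mass balance at complete mixing: C_std·(Q_w + Q_r) = Q_w·C_e + Q_r·C_b.
Rearranging, Q_w = Q_r·(C_std − C_b)/(C_e − C_std) = 34·(25.3 − 15) / (47 − 25.3) = 16.14 m³/s.
= 1.614e+04 L/s.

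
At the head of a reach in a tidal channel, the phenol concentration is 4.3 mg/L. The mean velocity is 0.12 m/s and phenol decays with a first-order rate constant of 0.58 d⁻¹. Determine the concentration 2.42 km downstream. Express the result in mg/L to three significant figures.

3.76 mg/L

Travel time t = 2.42 km / 0.12 m/s = 2420/0.12 = 2.017e+04 s = 0.2334 d.
First-order decay: C = 4.3·exp(−0.58·0.2334) = 4.3·0.8734 = 3.756 mg/L.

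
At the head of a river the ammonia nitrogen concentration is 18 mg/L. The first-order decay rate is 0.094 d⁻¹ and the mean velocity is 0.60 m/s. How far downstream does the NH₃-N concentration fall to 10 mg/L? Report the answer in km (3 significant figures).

324 km

From C = C₀·e^(−kt), t = ln(C₀/C)/k = ln(18/10)/0.094 = 0.5878/0.094 = 6.253 d.
Distance = v·t = 0.60 m/s × 5.403e+05 s = 3.242e+05 m = 324.2 km.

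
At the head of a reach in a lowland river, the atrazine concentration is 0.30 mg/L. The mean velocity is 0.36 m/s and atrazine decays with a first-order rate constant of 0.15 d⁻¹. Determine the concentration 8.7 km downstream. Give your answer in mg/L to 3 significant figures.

Travel time t = 8.7 km / 0.36 m/s = 8700/0.36 = 2.417e+04 s = 0.2797 d.
First-order decay: C = 0.30·exp(−0.15·0.2797) = 0.30·0.9589 = 0.2877 mg/L.

0.288 mg/L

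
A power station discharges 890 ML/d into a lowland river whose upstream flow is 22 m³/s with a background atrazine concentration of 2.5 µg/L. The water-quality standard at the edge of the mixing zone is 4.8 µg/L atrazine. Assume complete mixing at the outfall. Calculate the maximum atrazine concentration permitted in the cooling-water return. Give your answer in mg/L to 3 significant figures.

0.00971 mg/L

890 ML/d = 10.3 m³/s.
2.5 µg/L = 0.0025 mg/L.
4.8 µg/L = 0.0048 mg/L.
Mass balance: 0.0048·32.3 = 10.3·Cₑ + 22·0.0025.
Cₑ = (0.155 − 0.055) / 10.3 = 0.009712 mg/L.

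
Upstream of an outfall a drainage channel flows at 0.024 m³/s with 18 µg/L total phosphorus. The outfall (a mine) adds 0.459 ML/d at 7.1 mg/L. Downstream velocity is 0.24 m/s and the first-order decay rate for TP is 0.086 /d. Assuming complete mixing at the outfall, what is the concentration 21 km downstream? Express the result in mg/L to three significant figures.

0.459 ML/d = 0.005312 m³/s.
18 µg/L = 0.018 mg/L.
After complete mixing, C₀ = (0.005312·7.1 + 0.024·0.018) / 0.02931 = 1.302 mg/L.
Travel time t = 2.1e+04 m / 0.24 m/s = 8.75e+04 s = 1.013 d.
C = 1.302·exp(−0.086·1.013) = 1.302·0.9166 = 1.193 mg/L.

1.19 mg/L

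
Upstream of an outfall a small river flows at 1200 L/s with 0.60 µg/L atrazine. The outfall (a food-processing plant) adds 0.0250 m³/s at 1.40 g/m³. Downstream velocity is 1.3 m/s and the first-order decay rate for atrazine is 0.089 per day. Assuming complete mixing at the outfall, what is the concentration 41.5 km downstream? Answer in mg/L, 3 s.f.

0.0282 mg/L

1200 L/s = 1.2 m³/s.
0.60 µg/L = 0.0006 mg/L.
After complete mixing, C₀ = (0.025·1.4 + 1.2·0.0006) / 1.225 = 0.02916 mg/L.
Travel time t = 4.15e+04 m / 1.3 m/s = 3.192e+04 s = 0.3695 d.
C = 0.02916·exp(−0.089·0.3695) = 0.02916·0.9677 = 0.02822 mg/L.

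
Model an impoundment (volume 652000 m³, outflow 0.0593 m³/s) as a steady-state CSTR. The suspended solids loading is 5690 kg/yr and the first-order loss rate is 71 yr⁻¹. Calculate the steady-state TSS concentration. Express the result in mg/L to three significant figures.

0.118 mg/L

Outflow Q = 0.0593 m³/s × 3.156e+07 s/yr = 1.871e+06 m³/yr.
Steady-state CSTR mass balance: W = Q·C + k·V·C, so C = W/(Q + kV).
Q + kV = 1.871e+06 + 71·652000 = 4.816e+07 m³/yr.
C = 5690/4.816e+07 = 0.0001181 kg/m³ = 0.1181 mg/L.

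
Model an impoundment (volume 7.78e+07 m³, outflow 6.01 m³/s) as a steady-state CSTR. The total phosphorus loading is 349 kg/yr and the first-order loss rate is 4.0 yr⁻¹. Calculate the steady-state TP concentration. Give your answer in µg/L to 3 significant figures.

Outflow Q = 6.01 m³/s × 3.156e+07 s/yr = 1.897e+08 m³/yr.
Steady-state CSTR mass balance: W = Q·C + k·V·C, so C = W/(Q + kV).
Q + kV = 1.897e+08 + 4.0·7.78e+07 = 5.009e+08 m³/yr.
C = 349/5.009e+08 = 6.968e-07 kg/m³ = 0.0006968 mg/L = 0.6968 µg/L.

0.697 µg/L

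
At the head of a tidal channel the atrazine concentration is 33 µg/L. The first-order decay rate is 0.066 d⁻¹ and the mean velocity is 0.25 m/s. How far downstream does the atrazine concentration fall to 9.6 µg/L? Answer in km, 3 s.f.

404 km

From C = C₀·e^(−kt), t = ln(C₀/C)/k = ln(33/9.6)/0.066 = 1.235/0.066 = 18.71 d.
Distance = v·t = 0.25 m/s × 1.616e+06 s = 4.041e+05 m = 404.1 km.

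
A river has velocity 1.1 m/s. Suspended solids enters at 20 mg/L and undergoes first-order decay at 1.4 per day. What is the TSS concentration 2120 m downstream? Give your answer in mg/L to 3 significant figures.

19.4 mg/L

Travel time t = 2120 m / 1.1 m/s = 2120/1.1 = 1927 s = 0.02231 d.
First-order decay: C = 20·exp(−1.4·0.02231) = 20·0.9693 = 19.39 mg/L.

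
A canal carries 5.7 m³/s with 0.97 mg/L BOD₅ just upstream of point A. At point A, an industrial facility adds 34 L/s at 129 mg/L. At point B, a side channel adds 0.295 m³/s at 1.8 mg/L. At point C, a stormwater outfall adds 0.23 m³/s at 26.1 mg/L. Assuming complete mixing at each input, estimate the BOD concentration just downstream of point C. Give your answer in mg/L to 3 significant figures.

34 L/s = 0.034 m³/s.
After input A: C = (5.7·0.97 + 0.034·129) / 5.734 = 1.729 mg/L.
After input B: C = (5.734·1.729 + 0.295·1.8) / 6.029 = 1.733 mg/L.
After input C: C = (6.029·1.733 + 0.23·26.1) / 6.259 = 2.628 mg/L.

2.63 mg/L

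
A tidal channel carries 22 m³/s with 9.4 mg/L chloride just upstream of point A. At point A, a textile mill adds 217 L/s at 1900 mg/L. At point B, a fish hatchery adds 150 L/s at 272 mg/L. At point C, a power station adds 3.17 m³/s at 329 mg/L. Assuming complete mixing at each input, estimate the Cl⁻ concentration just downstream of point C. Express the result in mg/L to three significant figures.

217 L/s = 0.217 m³/s.
After input A: C = (22·9.4 + 0.217·1900) / 22.22 = 27.87 mg/L.
150 L/s = 0.15 m³/s.
After input B: C = (22.22·27.87 + 0.15·272) / 22.37 = 29.5 mg/L.
After input C: C = (22.37·29.5 + 3.17·329) / 25.54 = 66.68 mg/L.

66.7 mg/L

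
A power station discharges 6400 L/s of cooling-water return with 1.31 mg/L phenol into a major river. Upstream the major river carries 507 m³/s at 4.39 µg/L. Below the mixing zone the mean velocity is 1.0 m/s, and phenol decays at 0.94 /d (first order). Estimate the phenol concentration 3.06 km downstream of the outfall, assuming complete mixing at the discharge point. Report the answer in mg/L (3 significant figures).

0.0200 mg/L

6400 L/s = 6.4 m³/s.
4.39 µg/L = 0.00439 mg/L.
After complete mixing, C₀ = (6.4·1.31 + 507·0.00439) / 513.4 = 0.02067 mg/L.
Travel time t = 3060 m / 1.0 m/s = 3060 s = 0.03542 d.
C = 0.02067·exp(−0.94·0.03542) = 0.02067·0.9673 = 0.01999 mg/L.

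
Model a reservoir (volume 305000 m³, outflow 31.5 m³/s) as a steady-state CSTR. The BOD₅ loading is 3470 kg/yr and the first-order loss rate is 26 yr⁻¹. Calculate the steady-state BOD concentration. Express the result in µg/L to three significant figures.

Outflow Q = 31.5 m³/s × 3.156e+07 s/yr = 9.941e+08 m³/yr.
Steady-state CSTR mass balance: W = Q·C + k·V·C, so C = W/(Q + kV).
Q + kV = 9.941e+08 + 26·305000 = 1.002e+09 m³/yr.
C = 3470/1.002e+09 = 3.463e-06 kg/m³ = 0.003463 mg/L = 3.463 µg/L.

3.46 µg/L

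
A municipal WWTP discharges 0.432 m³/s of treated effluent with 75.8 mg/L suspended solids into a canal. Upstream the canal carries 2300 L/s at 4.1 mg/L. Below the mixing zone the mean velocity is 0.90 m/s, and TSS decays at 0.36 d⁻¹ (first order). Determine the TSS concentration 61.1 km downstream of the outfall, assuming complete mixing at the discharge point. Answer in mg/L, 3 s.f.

2300 L/s = 2.3 m³/s.
After complete mixing, C₀ = (0.432·75.8 + 2.3·4.1) / 2.732 = 15.44 mg/L.
Travel time t = 6.11e+04 m / 0.90 m/s = 6.789e+04 s = 0.7858 d.
C = 15.44·exp(−0.36·0.7858) = 15.44·0.7536 = 11.63 mg/L.

11.6 mg/L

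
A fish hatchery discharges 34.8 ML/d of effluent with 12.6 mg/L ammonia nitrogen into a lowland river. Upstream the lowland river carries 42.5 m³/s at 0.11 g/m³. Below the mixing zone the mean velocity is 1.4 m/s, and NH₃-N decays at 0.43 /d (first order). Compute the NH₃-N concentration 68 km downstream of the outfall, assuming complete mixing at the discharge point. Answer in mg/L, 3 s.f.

0.178 mg/L

34.8 ML/d = 0.4028 m³/s.
After complete mixing, C₀ = (0.4028·12.6 + 42.5·0.11) / 42.9 = 0.2273 mg/L.
Travel time t = 6.8e+04 m / 1.4 m/s = 4.857e+04 s = 0.5622 d.
C = 0.2273·exp(−0.43·0.5622) = 0.2273·0.7853 = 0.1785 mg/L.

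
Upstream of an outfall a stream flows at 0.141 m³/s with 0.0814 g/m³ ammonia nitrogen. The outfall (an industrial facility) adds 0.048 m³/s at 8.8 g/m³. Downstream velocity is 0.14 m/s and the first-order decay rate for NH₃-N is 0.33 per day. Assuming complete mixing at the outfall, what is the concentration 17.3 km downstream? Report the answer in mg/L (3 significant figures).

After complete mixing, C₀ = (0.048·8.8 + 0.141·0.0814) / 0.189 = 2.296 mg/L.
Travel time t = 1.73e+04 m / 0.14 m/s = 1.236e+05 s = 1.43 d.
C = 2.296·exp(−0.33·1.43) = 2.296·0.6238 = 1.432 mg/L.

1.43 mg/L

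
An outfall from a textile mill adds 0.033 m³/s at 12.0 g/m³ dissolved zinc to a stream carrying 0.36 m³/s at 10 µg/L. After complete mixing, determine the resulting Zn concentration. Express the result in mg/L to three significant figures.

10 µg/L = 0.01 mg/L.
Flow-weighted mixing gives C = (0.033·12 + 0.36·0.01) / (0.033 + 0.36) = 0.3996/0.393 = 1.017 mg/L.

1.02 mg/L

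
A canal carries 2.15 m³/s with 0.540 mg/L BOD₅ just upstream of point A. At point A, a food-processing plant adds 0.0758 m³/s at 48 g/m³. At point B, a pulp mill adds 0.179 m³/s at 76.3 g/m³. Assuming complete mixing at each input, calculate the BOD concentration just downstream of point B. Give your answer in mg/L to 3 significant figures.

After input A: C = (2.15·0.54 + 0.0758·48) / 2.226 = 2.156 mg/L.
After input B: C = (2.226·2.156 + 0.179·76.3) / 2.405 = 7.675 mg/L.

7.68 mg/L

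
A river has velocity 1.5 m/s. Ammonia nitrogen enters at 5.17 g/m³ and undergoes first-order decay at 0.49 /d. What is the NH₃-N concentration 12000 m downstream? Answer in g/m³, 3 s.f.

4.94 g/m³

Travel time t = 12000 m / 1.5 m/s = 1.2e+04/1.5 = 8000 s = 0.09259 d.
First-order decay: C = 5.17·exp(−0.49·0.09259) = 5.17·0.9556 = 4.941 g/m³.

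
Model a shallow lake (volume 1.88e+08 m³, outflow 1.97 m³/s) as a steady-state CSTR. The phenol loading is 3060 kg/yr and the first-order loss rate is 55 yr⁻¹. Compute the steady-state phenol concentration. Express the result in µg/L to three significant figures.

Outflow Q = 1.97 m³/s × 3.156e+07 s/yr = 6.217e+07 m³/yr.
Steady-state CSTR mass balance: W = Q·C + k·V·C, so C = W/(Q + kV).
Q + kV = 6.217e+07 + 55·1.88e+08 = 1.04e+10 m³/yr.
C = 3060/1.04e+10 = 2.942e-07 kg/m³ = 0.0002942 mg/L = 0.2942 µg/L.

0.294 µg/L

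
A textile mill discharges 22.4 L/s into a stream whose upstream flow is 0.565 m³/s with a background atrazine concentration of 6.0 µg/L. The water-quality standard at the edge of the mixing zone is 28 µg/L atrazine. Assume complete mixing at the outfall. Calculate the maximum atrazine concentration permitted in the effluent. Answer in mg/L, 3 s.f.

22.4 L/s = 0.0224 m³/s.
6.0 µg/L = 0.006 mg/L.
28 µg/L = 0.028 mg/L.
Mass balance: 0.028·0.5874 = 0.0224·Cₑ + 0.565·0.006.
Cₑ = (0.01645 − 0.00339) / 0.0224 = 0.5829 mg/L.

0.583 mg/L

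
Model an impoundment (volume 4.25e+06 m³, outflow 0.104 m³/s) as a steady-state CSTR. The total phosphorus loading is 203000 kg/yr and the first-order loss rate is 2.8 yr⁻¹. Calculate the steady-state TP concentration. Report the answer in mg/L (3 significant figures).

13.4 mg/L

Outflow Q = 0.104 m³/s × 3.156e+07 s/yr = 3.282e+06 m³/yr.
Steady-state CSTR mass balance: W = Q·C + k·V·C, so C = W/(Q + kV).
Q + kV = 3.282e+06 + 2.8·4.25e+06 = 1.518e+07 m³/yr.
C = 203000/1.518e+07 = 0.01337 kg/m³ = 13.37 mg/L.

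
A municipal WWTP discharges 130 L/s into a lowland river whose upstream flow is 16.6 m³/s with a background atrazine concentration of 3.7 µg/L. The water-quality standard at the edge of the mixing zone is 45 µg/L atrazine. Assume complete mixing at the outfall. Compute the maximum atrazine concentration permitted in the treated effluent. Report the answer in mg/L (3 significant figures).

130 L/s = 0.13 m³/s.
3.7 µg/L = 0.0037 mg/L.
45 µg/L = 0.045 mg/L.
Mass balance: 0.045·16.73 = 0.13·Cₑ + 16.6·0.0037.
Cₑ = (0.7529 − 0.06142) / 0.13 = 5.319 mg/L.

5.32 mg/L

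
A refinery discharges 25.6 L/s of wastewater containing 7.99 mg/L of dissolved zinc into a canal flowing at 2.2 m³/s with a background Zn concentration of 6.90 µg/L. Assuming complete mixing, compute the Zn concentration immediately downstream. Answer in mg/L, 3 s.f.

0.0987 mg/L

25.6 L/s = 0.0256 m³/s.
6.90 µg/L = 0.0069 mg/L.
By mass balance at complete mixing, C = (0.0256·7.99 + 2.2·0.0069) / (0.0256 + 2.2) = 0.2197/2.226 = 0.09873 mg/L.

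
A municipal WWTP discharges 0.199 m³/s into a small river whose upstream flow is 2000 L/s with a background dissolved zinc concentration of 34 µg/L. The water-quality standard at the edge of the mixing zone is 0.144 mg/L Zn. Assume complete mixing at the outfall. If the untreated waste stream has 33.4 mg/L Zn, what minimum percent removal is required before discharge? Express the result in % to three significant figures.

96.3 %

2000 L/s = 2 m³/s.
34 µg/L = 0.034 mg/L.
Mass balance: 0.144·2.199 = 0.199·Cₑ + 2·0.034.
Cₑ = (0.3167 − 0.068) / 0.199 = 1.25 mg/L.
Required removal = 1 − 1.25/33.4 = 96.26 %.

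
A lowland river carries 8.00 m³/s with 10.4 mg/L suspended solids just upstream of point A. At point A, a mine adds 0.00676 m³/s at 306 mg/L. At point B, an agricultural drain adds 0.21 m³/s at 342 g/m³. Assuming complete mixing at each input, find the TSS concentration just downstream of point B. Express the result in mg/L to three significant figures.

19.1 mg/L

After input A: C = (8·10.4 + 0.00676·306) / 8.007 = 10.65 mg/L.
After input B: C = (8.007·10.65 + 0.21·342) / 8.217 = 19.12 mg/L.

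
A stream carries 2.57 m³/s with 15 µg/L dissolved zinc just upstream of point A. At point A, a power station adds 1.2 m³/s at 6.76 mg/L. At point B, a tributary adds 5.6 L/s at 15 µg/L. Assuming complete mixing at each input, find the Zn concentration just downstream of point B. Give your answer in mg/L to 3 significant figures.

15 µg/L = 0.015 mg/L.
After input A: C = (2.57·0.015 + 1.2·6.76) / 3.77 = 2.162 mg/L.
5.6 L/s = 0.0056 m³/s.
15 µg/L = 0.015 mg/L.
After input B: C = (3.77·2.162 + 0.0056·0.015) / 3.776 = 2.159 mg/L.

2.16 mg/L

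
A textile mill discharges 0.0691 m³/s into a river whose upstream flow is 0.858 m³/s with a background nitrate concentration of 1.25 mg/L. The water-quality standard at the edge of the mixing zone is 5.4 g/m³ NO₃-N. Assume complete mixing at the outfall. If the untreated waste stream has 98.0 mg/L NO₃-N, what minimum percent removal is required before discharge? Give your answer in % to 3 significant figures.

41.9 %

Mass balance: 5.4·0.9271 = 0.0691·Cₑ + 0.858·1.25.
Cₑ = (5.006 − 1.073) / 0.0691 = 56.93 mg/L.
Required removal = 1 − 56.93/98.0 = 41.91 %.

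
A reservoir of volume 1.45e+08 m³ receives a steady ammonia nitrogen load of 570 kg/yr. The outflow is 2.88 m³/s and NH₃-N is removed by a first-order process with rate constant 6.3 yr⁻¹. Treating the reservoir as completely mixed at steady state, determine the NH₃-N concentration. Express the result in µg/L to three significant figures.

Outflow Q = 2.88 m³/s × 3.156e+07 s/yr = 9.089e+07 m³/yr.
Steady-state CSTR mass balance: W = Q·C + k·V·C, so C = W/(Q + kV).
Q + kV = 9.089e+07 + 6.3·1.45e+08 = 1.004e+09 m³/yr.
C = 570/1.004e+09 = 5.675e-07 kg/m³ = 0.0005675 mg/L = 0.5675 µg/L.

0.568 µg/L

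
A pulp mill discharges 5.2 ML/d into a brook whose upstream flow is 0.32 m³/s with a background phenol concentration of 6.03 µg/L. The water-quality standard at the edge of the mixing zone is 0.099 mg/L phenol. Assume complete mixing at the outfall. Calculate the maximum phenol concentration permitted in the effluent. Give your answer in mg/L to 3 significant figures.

0.593 mg/L

5.2 ML/d = 0.06019 m³/s.
6.03 µg/L = 0.00603 mg/L.
Mass balance: 0.099·0.3802 = 0.06019·Cₑ + 0.32·0.00603.
Cₑ = (0.03764 − 0.00193) / 0.06019 = 0.5933 mg/L.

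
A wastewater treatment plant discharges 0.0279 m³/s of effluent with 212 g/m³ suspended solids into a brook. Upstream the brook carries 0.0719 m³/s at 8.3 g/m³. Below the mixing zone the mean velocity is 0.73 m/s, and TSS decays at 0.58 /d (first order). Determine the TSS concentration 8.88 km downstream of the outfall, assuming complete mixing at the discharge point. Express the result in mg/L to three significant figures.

60.1 mg/L

After complete mixing, C₀ = (0.0279·212 + 0.0719·8.3) / 0.0998 = 65.25 mg/L.
Travel time t = 8880 m / 0.73 m/s = 1.216e+04 s = 0.1408 d.
C = 65.25·exp(−0.58·0.1408) = 65.25·0.9216 = 60.13 mg/L.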